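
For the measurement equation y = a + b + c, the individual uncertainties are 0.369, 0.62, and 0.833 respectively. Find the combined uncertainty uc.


For a sum of independent quantities, uc = sqrt(u1^2 + u2^2 + u3^2).
uc = sqrt(0.369^2 + 0.62^2 + 0.833^2)
uc = sqrt(0.136161 + 0.3844 + 0.693889)
uc = 1.102

1.102


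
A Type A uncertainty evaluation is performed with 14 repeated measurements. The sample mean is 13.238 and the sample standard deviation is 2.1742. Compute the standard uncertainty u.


The standard uncertainty for Type A evaluation is u = s / sqrt(n).
u = 2.1742 / sqrt(14)
u = 2.1742 / 3.7417
u = 0.5811

0.5811


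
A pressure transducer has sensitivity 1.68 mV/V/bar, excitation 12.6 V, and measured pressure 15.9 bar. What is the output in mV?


Output = sensitivity * Vex * P.
Vout = 1.68 * 12.6 * 15.9
Vout = 21.168 * 15.9
Vout = 336.57 mV

336.57 mV


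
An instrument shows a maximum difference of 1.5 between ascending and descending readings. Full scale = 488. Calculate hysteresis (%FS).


Hysteresis = (max difference / full scale) * 100%.
H = (1.5 / 488) * 100
H = 0.307 %FS

0.307 %FS


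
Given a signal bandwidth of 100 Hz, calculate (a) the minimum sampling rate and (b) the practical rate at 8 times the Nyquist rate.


By Nyquist theorem, fs_min = 2 * fmax.
fs_min = 2 * 100 = 200 Hz
Practical rate = 8 * fs_min = 8 * 200 = 1600 Hz

fs_min = 200 Hz, fs_practical = 1600 Hz


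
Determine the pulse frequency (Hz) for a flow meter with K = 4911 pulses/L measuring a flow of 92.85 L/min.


Frequency = K * Q / 60 (converting L/min to L/s).
f = 4911 * 92.85 / 60
f = 455986.35 / 60
f = 7599.77 Hz

7599.77 Hz


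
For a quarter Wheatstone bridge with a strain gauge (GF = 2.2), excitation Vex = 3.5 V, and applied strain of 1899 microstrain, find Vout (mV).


Quarter bridge output: Vout = (GF * epsilon * Vex) / 4.
Vout = (2.2 * 1899e-6 * 3.5) / 4
Vout = 0.0146223 / 4 V
Vout = 0.00365557 V = 3.6556 mV

3.6556 mV


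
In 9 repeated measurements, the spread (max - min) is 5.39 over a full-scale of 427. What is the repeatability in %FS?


Repeatability = (spread / full scale) * 100%.
R = (5.39 / 427) * 100
R = 1.262 %FS

1.262 %FS


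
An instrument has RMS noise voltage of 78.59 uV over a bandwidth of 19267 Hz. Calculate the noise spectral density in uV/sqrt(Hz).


Noise spectral density = Vrms / sqrt(BW).
NSD = 78.59 / sqrt(19267)
NSD = 78.59 / 138.8056
NSD = 0.5662 uV/sqrt(Hz)

0.5662 uV/sqrt(Hz)


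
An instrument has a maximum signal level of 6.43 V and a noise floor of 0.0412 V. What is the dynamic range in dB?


Dynamic range = 20 * log10(Vmax / Vnoise).
DR = 20 * log10(6.43 / 0.0412)
DR = 20 * log10(156.07)
DR = 43.87 dB

43.87 dB


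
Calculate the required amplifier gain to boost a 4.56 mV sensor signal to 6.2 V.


Gain = Vout / Vin (converting to same units).
G = 6.2 V / 4.56 mV
G = 6200.0 mV / 4.56 mV
G = 1359.65

1359.65


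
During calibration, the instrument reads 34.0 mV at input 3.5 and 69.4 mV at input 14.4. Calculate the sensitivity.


Sensitivity = (y2 - y1) / (x2 - x1).
S = (69.4 - 34.0) / (14.4 - 3.5)
S = 35.4 / 10.9
S = 3.2477 mV/unit

3.2477 mV/unit


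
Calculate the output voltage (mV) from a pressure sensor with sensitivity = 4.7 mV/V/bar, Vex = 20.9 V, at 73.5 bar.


Output = sensitivity * Vex * P.
Vout = 4.7 * 20.9 * 73.5
Vout = 98.23 * 73.5
Vout = 7219.91 mV

7219.91 mV


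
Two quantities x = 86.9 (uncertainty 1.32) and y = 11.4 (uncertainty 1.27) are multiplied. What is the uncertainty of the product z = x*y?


For a product z = x*y, the relative uncertainty is:
uz/z = sqrt((ux/x)^2 + (uy/y)^2)
Relative uncertainties: ux/x = 1.32/86.9 = 0.01519
uy/y = 1.27/11.4 = 0.111404
z = 86.9 * 11.4 = 990.7
uz = 990.7 * sqrt(0.01519^2 + 0.111404^2) = 111.384

111.384


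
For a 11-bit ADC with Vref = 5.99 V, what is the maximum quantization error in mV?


The maximum quantization error is +/- LSB/2.
LSB = Vref / 2^n = 5.99 / 2048 = 0.0029248 V
Max error = LSB / 2 = 0.0029248 / 2 = 0.0014624 V
Max error = 1.4624 mV

1.4624 mV


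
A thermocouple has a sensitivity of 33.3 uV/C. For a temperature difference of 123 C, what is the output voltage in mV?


The thermocouple output V = sensitivity * dT.
V = 33.3 uV/C * 123 C
V = 4095.9 uV
V = 4.096 mV

4.096 mV


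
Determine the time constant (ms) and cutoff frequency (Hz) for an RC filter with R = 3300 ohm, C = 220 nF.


Time constant: tau = R * C.
tau = 3300 * 2.20e-07 = 0.000726 s
tau = 0.726 ms
Cutoff frequency: fc = 1 / (2*pi*R*C).
fc = 1 / (2*pi*0.000726) = 219.22 Hz

tau = 0.726 ms, fc = 219.22 Hz


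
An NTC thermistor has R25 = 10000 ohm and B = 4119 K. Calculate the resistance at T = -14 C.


NTC thermistor equation: Rt = R25 * exp(B * (1/T - 1/T25)).
T in Kelvin: 259.15 K, T25 = 298.15 K
1/T - 1/T25 = 1/259.15 - 1/298.15 = 0.00050475
B * (1/T - 1/T25) = 4119 * 0.00050475 = 2.0791
Rt = 10000 * exp(2.0791) = 79970.8 ohm

79970.8 ohm


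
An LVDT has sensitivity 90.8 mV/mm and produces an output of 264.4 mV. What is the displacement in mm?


Displacement = Vout / sensitivity.
d = 264.4 / 90.8
d = 2.912 mm

2.912 mm


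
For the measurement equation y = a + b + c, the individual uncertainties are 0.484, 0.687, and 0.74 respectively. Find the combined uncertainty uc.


For a sum of independent quantities, uc = sqrt(u1^2 + u2^2 + u3^2).
uc = sqrt(0.484^2 + 0.687^2 + 0.74^2)
uc = sqrt(0.234256 + 0.471969 + 0.5476)
uc = 1.1197

1.1197


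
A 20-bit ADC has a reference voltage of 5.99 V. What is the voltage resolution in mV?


The resolution (LSB) of an ADC is Vref / 2^n.
LSB = 5.99 / 2^20
LSB = 5.99 / 1048576
LSB = 5.71e-06 V = 0.00571251 mV

0.00571251 mV


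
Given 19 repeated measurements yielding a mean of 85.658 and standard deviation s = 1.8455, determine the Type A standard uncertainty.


The standard uncertainty for Type A evaluation is u = s / sqrt(n).
u = 1.8455 / sqrt(19)
u = 1.8455 / 4.3589
u = 0.4234

0.4234


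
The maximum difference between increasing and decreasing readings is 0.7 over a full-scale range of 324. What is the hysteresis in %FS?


Hysteresis = (max difference / full scale) * 100%.
H = (0.7 / 324) * 100
H = 0.216 %FS

0.216 %FS


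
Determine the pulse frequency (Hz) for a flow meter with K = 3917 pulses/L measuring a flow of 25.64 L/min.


Frequency = K * Q / 60 (converting L/min to L/s).
f = 3917 * 25.64 / 60
f = 100431.88 / 60
f = 1673.86 Hz

1673.86 Hz


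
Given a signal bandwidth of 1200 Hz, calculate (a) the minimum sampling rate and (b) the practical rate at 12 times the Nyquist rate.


By Nyquist theorem, fs_min = 2 * fmax.
fs_min = 2 * 1200 = 2400 Hz
Practical rate = 12 * fs_min = 12 * 2400 = 28800 Hz

fs_min = 2400 Hz, fs_practical = 28800 Hz


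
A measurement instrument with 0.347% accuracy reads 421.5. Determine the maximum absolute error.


Absolute error = (accuracy% / 100) * reading.
Error = (0.347 / 100) * 421.5
Error = 0.00347 * 421.5
Error = 1.4626

1.4626


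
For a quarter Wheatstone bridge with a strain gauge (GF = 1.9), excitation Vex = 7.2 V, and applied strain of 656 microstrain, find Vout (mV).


Quarter bridge output: Vout = (GF * epsilon * Vex) / 4.
Vout = (1.9 * 656e-6 * 7.2) / 4
Vout = 0.00897408 / 4 V
Vout = 0.00224352 V = 2.2435 mV

2.2435 mV


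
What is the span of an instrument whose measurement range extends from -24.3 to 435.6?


Span = upper range - lower range.
Span = 435.6 - (-24.3)
Span = 459.9

459.9


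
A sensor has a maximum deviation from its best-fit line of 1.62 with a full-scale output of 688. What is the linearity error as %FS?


Linearity error = (max deviation / full scale) * 100%.
Linearity = (1.62 / 688) * 100
Linearity = 0.235 %FS

0.235 %FS


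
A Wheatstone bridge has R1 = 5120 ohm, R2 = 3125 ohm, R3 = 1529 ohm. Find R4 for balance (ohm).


At balance: R1*R4 = R2*R3, so R4 = R2*R3/R1.
R4 = 3125 * 1529 / 5120
R4 = 4778125 / 5120
R4 = 933.23 ohm

933.23 ohm


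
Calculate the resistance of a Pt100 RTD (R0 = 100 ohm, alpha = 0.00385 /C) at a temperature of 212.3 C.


The RTD equation: Rt = R0 * (1 + alpha * T).
Rt = 100 * (1 + 0.00385 * 212.3)
Rt = 100 * (1 + 0.817355)
Rt = 100 * 1.817355
Rt = 181.736 ohm

181.736 ohm


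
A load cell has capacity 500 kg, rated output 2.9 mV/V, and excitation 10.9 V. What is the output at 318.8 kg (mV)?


Vout = rated_output * Vex * (load / capacity).
Vout = 2.9 * 10.9 * (318.8 / 500)
Vout = 2.9 * 10.9 * 0.6376
Vout = 20.155 mV

20.155 mV


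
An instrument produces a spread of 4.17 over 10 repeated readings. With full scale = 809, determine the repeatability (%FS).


Repeatability = (spread / full scale) * 100%.
R = (4.17 / 809) * 100
R = 0.515 %FS

0.515 %FS


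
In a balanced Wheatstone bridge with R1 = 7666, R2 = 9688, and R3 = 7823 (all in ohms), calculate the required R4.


At balance: R1*R4 = R2*R3, so R4 = R2*R3/R1.
R4 = 9688 * 7823 / 7666
R4 = 75789224 / 7666
R4 = 9886.41 ohm

9886.41 ohm


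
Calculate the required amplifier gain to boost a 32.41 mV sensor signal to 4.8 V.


Gain = Vout / Vin (converting to same units).
G = 4.8 V / 32.41 mV
G = 4800.0 mV / 32.41 mV
G = 148.1

148.1


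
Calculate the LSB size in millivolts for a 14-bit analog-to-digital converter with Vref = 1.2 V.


The resolution (LSB) of an ADC is Vref / 2^n.
LSB = 1.2 / 2^14
LSB = 1.2 / 16384
LSB = 7.324e-05 V = 0.07324219 mV

0.07324219 mV


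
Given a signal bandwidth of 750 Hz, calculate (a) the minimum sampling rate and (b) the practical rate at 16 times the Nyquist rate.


By Nyquist theorem, fs_min = 2 * fmax.
fs_min = 2 * 750 = 1500 Hz
Practical rate = 16 * fs_min = 16 * 1500 = 24000 Hz

fs_min = 1500 Hz, fs_practical = 24000 Hz


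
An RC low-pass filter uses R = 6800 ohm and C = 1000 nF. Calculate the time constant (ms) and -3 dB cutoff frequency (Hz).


Time constant: tau = R * C.
tau = 6800 * 1.00e-06 = 0.0068 s
tau = 6.8 ms
Cutoff frequency: fc = 1 / (2*pi*R*C).
fc = 1 / (2*pi*0.0068) = 23.41 Hz

tau = 6.8 ms, fc = 23.41 Hz


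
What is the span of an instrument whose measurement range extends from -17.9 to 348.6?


Span = upper range - lower range.
Span = 348.6 - (-17.9)
Span = 366.5

366.5


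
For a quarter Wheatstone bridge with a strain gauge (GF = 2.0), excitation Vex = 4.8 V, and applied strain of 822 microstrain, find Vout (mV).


Quarter bridge output: Vout = (GF * epsilon * Vex) / 4.
Vout = (2.0 * 822e-6 * 4.8) / 4
Vout = 0.0078912 / 4 V
Vout = 0.0019728 V = 1.9728 mV

1.9728 mV


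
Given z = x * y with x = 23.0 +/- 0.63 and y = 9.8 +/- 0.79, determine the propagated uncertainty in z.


For a product z = x*y, the relative uncertainty is:
uz/z = sqrt((ux/x)^2 + (uy/y)^2)
Relative uncertainties: ux/x = 0.63/23.0 = 0.027391
uy/y = 0.79/9.8 = 0.080612
z = 23.0 * 9.8 = 225.4
uz = 225.4 * sqrt(0.027391^2 + 0.080612^2) = 19.19

19.19


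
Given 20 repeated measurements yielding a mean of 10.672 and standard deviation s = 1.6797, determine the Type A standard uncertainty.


The standard uncertainty for Type A evaluation is u = s / sqrt(n).
u = 1.6797 / sqrt(20)
u = 1.6797 / 4.4721
u = 0.3756

0.3756


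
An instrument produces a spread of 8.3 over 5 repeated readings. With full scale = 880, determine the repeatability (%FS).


Repeatability = (spread / full scale) * 100%.
R = (8.3 / 880) * 100
R = 0.943 %FS

0.943 %FS


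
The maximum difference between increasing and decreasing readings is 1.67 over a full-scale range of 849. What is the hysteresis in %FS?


Hysteresis = (max difference / full scale) * 100%.
H = (1.67 / 849) * 100
H = 0.197 %FS

0.197 %FS


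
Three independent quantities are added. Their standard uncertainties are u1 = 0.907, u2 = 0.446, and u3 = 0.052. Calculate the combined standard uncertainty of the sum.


For a sum of independent quantities, uc = sqrt(u1^2 + u2^2 + u3^2).
uc = sqrt(0.907^2 + 0.446^2 + 0.052^2)
uc = sqrt(0.822649 + 0.198916 + 0.002704)
uc = 1.0121

1.0121


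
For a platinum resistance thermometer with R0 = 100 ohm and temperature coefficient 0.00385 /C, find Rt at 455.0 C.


The RTD equation: Rt = R0 * (1 + alpha * T).
Rt = 100 * (1 + 0.00385 * 455.0)
Rt = 100 * (1 + 1.75175)
Rt = 100 * 2.75175
Rt = 275.175 ohm

275.175 ohm


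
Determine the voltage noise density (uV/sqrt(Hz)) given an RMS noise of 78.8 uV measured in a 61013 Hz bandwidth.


Noise spectral density = Vrms / sqrt(BW).
NSD = 78.8 / sqrt(61013)
NSD = 78.8 / 247.0081
NSD = 0.319 uV/sqrt(Hz)

0.319 uV/sqrt(Hz)


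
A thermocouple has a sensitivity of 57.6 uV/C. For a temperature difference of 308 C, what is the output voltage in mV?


The thermocouple output V = sensitivity * dT.
V = 57.6 uV/C * 308 C
V = 17740.8 uV
V = 17.741 mV

17.741 mV


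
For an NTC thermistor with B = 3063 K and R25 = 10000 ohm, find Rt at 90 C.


NTC thermistor equation: Rt = R25 * exp(B * (1/T - 1/T25)).
T in Kelvin: 363.15 K, T25 = 298.15 K
1/T - 1/T25 = 1/363.15 - 1/298.15 = -0.00060033
B * (1/T - 1/T25) = 3063 * -0.00060033 = -1.8388
Rt = 10000 * exp(-1.8388) = 1590.0 ohm

1590.0 ohm


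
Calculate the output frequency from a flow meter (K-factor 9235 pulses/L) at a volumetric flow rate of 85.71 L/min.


Frequency = K * Q / 60 (converting L/min to L/s).
f = 9235 * 85.71 / 60
f = 791531.85 / 60
f = 13192.2 Hz

13192.2 Hz


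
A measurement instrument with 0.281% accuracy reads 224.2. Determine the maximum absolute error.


Absolute error = (accuracy% / 100) * reading.
Error = (0.281 / 100) * 224.2
Error = 0.00281 * 224.2
Error = 0.63

0.63


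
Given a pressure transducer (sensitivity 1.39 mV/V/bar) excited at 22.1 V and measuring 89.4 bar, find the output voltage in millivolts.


Output = sensitivity * Vex * P.
Vout = 1.39 * 22.1 * 89.4
Vout = 30.719 * 89.4
Vout = 2746.28 mV

2746.28 mV


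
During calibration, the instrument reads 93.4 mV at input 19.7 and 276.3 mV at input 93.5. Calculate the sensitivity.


Sensitivity = (y2 - y1) / (x2 - x1).
S = (276.3 - 93.4) / (93.5 - 19.7)
S = 182.9 / 73.8
S = 2.4783 mV/unit

2.4783 mV/unit


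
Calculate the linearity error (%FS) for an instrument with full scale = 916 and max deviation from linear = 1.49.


Linearity error = (max deviation / full scale) * 100%.
Linearity = (1.49 / 916) * 100
Linearity = 0.163 %FS

0.163 %FS


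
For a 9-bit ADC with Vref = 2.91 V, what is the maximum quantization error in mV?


The maximum quantization error is +/- LSB/2.
LSB = Vref / 2^n = 2.91 / 512 = 0.00568359 V
Max error = LSB / 2 = 0.00568359 / 2 = 0.0028418 V
Max error = 2.8418 mV

2.8418 mV


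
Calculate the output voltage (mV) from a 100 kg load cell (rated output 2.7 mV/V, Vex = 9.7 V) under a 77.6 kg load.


Vout = rated_output * Vex * (load / capacity).
Vout = 2.7 * 9.7 * (77.6 / 100)
Vout = 2.7 * 9.7 * 0.776
Vout = 20.323 mV

20.323 mV


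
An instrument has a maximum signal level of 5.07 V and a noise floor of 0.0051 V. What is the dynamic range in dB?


Dynamic range = 20 * log10(Vmax / Vnoise).
DR = 20 * log10(5.07 / 0.0051)
DR = 20 * log10(994.12)
DR = 59.95 dB

59.95 dB


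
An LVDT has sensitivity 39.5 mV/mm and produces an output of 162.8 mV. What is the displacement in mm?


Displacement = Vout / sensitivity.
d = 162.8 / 39.5
d = 4.122 mm

4.122 mm


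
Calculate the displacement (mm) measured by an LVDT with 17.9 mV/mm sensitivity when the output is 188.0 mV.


Displacement = Vout / sensitivity.
d = 188.0 / 17.9
d = 10.503 mm

10.503 mm


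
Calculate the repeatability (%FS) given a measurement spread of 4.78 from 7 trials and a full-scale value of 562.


Repeatability = (spread / full scale) * 100%.
R = (4.78 / 562) * 100
R = 0.851 %FS

0.851 %FS


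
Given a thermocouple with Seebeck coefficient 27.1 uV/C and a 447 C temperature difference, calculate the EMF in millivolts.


The thermocouple output V = sensitivity * dT.
V = 27.1 uV/C * 447 C
V = 12113.7 uV
V = 12.114 mV

12.114 mV


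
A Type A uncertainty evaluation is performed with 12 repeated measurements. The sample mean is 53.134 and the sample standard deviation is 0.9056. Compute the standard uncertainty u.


The standard uncertainty for Type A evaluation is u = s / sqrt(n).
u = 0.9056 / sqrt(12)
u = 0.9056 / 3.4641
u = 0.2614

0.2614


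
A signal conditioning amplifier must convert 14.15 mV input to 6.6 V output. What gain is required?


Gain = Vout / Vin (converting to same units).
G = 6.6 V / 14.15 mV
G = 6600.0 mV / 14.15 mV
G = 466.43

466.43


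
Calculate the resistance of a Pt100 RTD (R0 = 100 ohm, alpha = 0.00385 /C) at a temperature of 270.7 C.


The RTD equation: Rt = R0 * (1 + alpha * T).
Rt = 100 * (1 + 0.00385 * 270.7)
Rt = 100 * (1 + 1.042195)
Rt = 100 * 2.042195
Rt = 204.22 ohm

204.22 ohm


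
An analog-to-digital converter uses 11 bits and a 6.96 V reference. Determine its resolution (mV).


The resolution (LSB) of an ADC is Vref / 2^n.
LSB = 6.96 / 2^11
LSB = 6.96 / 2048
LSB = 0.00339844 V = 3.3984375 mV

3.3984375 mV


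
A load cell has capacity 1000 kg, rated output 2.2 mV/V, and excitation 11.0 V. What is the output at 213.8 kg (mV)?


Vout = rated_output * Vex * (load / capacity).
Vout = 2.2 * 11.0 * (213.8 / 1000)
Vout = 2.2 * 11.0 * 0.2138
Vout = 5.174 mV

5.174 mV


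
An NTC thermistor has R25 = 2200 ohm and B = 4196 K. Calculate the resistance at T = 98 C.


NTC thermistor equation: Rt = R25 * exp(B * (1/T - 1/T25)).
T in Kelvin: 371.15 K, T25 = 298.15 K
1/T - 1/T25 = 1/371.15 - 1/298.15 = -0.00065969
B * (1/T - 1/T25) = 4196 * -0.00065969 = -2.7681
Rt = 2200 * exp(-2.7681) = 138.1 ohm

138.1 ohm


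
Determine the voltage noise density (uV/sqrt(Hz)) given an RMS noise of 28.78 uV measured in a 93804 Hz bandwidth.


Noise spectral density = Vrms / sqrt(BW).
NSD = 28.78 / sqrt(93804)
NSD = 28.78 / 306.2744
NSD = 0.094 uV/sqrt(Hz)

0.094 uV/sqrt(Hz)


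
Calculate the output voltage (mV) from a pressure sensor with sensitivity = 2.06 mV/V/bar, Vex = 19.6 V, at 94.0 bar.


Output = sensitivity * Vex * P.
Vout = 2.06 * 19.6 * 94.0
Vout = 40.376 * 94.0
Vout = 3795.34 mV

3795.34 mV


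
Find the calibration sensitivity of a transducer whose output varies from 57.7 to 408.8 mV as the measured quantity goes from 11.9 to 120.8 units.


Sensitivity = (y2 - y1) / (x2 - x1).
S = (408.8 - 57.7) / (120.8 - 11.9)
S = 351.1 / 108.9
S = 3.2241 mV/unit

3.2241 mV/unit


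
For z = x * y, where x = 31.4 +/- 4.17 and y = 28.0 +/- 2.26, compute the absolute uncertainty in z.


For a product z = x*y, the relative uncertainty is:
uz/z = sqrt((ux/x)^2 + (uy/y)^2)
Relative uncertainties: ux/x = 4.17/31.4 = 0.132803
uy/y = 2.26/28.0 = 0.080714
z = 31.4 * 28.0 = 879.2
uz = 879.2 * sqrt(0.132803^2 + 0.080714^2) = 136.634

136.634


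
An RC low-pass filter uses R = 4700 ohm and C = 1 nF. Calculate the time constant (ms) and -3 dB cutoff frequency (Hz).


Time constant: tau = R * C.
tau = 4700 * 1.00e-09 = 4.7e-06 s
tau = 0.0047 ms
Cutoff frequency: fc = 1 / (2*pi*R*C).
fc = 1 / (2*pi*4.7e-06) = 33862.75 Hz

tau = 0.0047 ms, fc = 33862.75 Hz


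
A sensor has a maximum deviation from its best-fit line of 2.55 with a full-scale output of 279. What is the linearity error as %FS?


Linearity error = (max deviation / full scale) * 100%.
Linearity = (2.55 / 279) * 100
Linearity = 0.914 %FS

0.914 %FS


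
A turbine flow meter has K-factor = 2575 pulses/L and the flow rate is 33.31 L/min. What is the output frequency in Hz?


Frequency = K * Q / 60 (converting L/min to L/s).
f = 2575 * 33.31 / 60
f = 85773.25 / 60
f = 1429.55 Hz

1429.55 Hz


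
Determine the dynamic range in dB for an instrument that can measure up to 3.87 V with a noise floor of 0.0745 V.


Dynamic range = 20 * log10(Vmax / Vnoise).
DR = 20 * log10(3.87 / 0.0745)
DR = 20 * log10(51.95)
DR = 34.31 dB

34.31 dB


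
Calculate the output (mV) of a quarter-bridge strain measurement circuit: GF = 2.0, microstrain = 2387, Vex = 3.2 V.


Quarter bridge output: Vout = (GF * epsilon * Vex) / 4.
Vout = (2.0 * 2387e-6 * 3.2) / 4
Vout = 0.0152768 / 4 V
Vout = 0.0038192 V = 3.8192 mV

3.8192 mV


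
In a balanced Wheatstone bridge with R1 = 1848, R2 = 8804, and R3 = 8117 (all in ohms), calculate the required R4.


At balance: R1*R4 = R2*R3, so R4 = R2*R3/R1.
R4 = 8804 * 8117 / 1848
R4 = 71462068 / 1848
R4 = 38669.95 ohm

38669.95 ohm


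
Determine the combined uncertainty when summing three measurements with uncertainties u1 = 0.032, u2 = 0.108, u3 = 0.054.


For a sum of independent quantities, uc = sqrt(u1^2 + u2^2 + u3^2).
uc = sqrt(0.032^2 + 0.108^2 + 0.054^2)
uc = sqrt(0.001024 + 0.011664 + 0.002916)
uc = 0.1249

0.1249


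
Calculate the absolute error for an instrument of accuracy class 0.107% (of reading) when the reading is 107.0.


Absolute error = (accuracy% / 100) * reading.
Error = (0.107 / 100) * 107.0
Error = 0.00107 * 107.0
Error = 0.1145

0.1145


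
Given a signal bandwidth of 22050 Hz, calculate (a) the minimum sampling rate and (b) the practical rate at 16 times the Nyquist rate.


By Nyquist theorem, fs_min = 2 * fmax.
fs_min = 2 * 22050 = 44100 Hz
Practical rate = 16 * fs_min = 16 * 44100 = 705600 Hz

fs_min = 44100 Hz, fs_practical = 705600 Hz


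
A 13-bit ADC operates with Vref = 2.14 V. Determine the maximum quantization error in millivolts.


The maximum quantization error is +/- LSB/2.
LSB = Vref / 2^n = 2.14 / 8192 = 0.00026123 V
Max error = LSB / 2 = 0.00026123 / 2 = 0.00013062 V
Max error = 0.1306 mV

0.1306 mV


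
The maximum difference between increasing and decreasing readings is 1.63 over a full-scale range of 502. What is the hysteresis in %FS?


Hysteresis = (max difference / full scale) * 100%.
H = (1.63 / 502) * 100
H = 0.325 %FS

0.325 %FS


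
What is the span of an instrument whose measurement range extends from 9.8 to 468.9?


Span = upper range - lower range.
Span = 468.9 - (9.8)
Span = 459.1

459.1


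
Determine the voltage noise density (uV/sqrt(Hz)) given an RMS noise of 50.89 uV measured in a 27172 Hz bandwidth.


Noise spectral density = Vrms / sqrt(BW).
NSD = 50.89 / sqrt(27172)
NSD = 50.89 / 164.8393
NSD = 0.3087 uV/sqrt(Hz)

0.3087 uV/sqrt(Hz)


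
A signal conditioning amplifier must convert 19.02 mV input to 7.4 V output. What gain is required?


Gain = Vout / Vin (converting to same units).
G = 7.4 V / 19.02 mV
G = 7400.0 mV / 19.02 mV
G = 389.06

389.06


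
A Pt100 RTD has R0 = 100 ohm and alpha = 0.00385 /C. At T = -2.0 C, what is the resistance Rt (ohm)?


The RTD equation: Rt = R0 * (1 + alpha * T).
Rt = 100 * (1 + 0.00385 * -2.0)
Rt = 100 * (1 + -0.0077)
Rt = 100 * 0.9923
Rt = 99.23 ohm

99.23 ohm


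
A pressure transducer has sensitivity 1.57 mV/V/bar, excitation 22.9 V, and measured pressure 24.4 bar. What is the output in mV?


Output = sensitivity * Vex * P.
Vout = 1.57 * 22.9 * 24.4
Vout = 35.953 * 24.4
Vout = 877.25 mV

877.25 mV


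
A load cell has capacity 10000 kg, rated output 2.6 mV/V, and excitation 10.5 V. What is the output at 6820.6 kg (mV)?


Vout = rated_output * Vex * (load / capacity).
Vout = 2.6 * 10.5 * (6820.6 / 10000)
Vout = 2.6 * 10.5 * 0.68206
Vout = 18.62 mV

18.62 mV


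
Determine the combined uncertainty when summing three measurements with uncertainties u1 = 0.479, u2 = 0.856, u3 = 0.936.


For a sum of independent quantities, uc = sqrt(u1^2 + u2^2 + u3^2).
uc = sqrt(0.479^2 + 0.856^2 + 0.936^2)
uc = sqrt(0.229441 + 0.732736 + 0.876096)
uc = 1.3558

1.3558


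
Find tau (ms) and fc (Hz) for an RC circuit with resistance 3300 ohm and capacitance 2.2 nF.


Time constant: tau = R * C.
tau = 3300 * 2.20e-09 = 7.26e-06 s
tau = 0.0073 ms
Cutoff frequency: fc = 1 / (2*pi*R*C).
fc = 1 / (2*pi*7.26e-06) = 21922.17 Hz

tau = 0.0073 ms, fc = 21922.17 Hz


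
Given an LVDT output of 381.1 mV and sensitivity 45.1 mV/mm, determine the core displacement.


Displacement = Vout / sensitivity.
d = 381.1 / 45.1
d = 8.45 mm

8.45 mm


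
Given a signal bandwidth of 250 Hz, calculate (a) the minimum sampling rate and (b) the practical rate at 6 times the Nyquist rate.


By Nyquist theorem, fs_min = 2 * fmax.
fs_min = 2 * 250 = 500 Hz
Practical rate = 6 * fs_min = 6 * 500 = 3000 Hz

fs_min = 500 Hz, fs_practical = 3000 Hz


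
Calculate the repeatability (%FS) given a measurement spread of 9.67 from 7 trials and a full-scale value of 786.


Repeatability = (spread / full scale) * 100%.
R = (9.67 / 786) * 100
R = 1.23 %FS

1.23 %FS


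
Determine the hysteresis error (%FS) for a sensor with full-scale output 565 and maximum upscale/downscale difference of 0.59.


Hysteresis = (max difference / full scale) * 100%.
H = (0.59 / 565) * 100
H = 0.104 %FS

0.104 %FS


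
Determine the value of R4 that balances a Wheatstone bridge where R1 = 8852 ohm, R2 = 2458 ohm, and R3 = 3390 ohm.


At balance: R1*R4 = R2*R3, so R4 = R2*R3/R1.
R4 = 2458 * 3390 / 8852
R4 = 8332620 / 8852
R4 = 941.33 ohm

941.33 ohm


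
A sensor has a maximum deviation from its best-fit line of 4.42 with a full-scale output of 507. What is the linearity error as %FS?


Linearity error = (max deviation / full scale) * 100%.
Linearity = (4.42 / 507) * 100
Linearity = 0.872 %FS

0.872 %FS


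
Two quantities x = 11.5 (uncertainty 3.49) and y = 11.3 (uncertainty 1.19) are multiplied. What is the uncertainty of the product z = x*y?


For a product z = x*y, the relative uncertainty is:
uz/z = sqrt((ux/x)^2 + (uy/y)^2)
Relative uncertainties: ux/x = 3.49/11.5 = 0.303478
uy/y = 1.19/11.3 = 0.10531
z = 11.5 * 11.3 = 130.0
uz = 130.0 * sqrt(0.303478^2 + 0.10531^2) = 41.744

41.744


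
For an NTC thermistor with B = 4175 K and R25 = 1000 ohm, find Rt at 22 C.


NTC thermistor equation: Rt = R25 * exp(B * (1/T - 1/T25)).
T in Kelvin: 295.15 K, T25 = 298.15 K
1/T - 1/T25 = 1/295.15 - 1/298.15 = 3.409e-05
B * (1/T - 1/T25) = 4175 * 3.409e-05 = 0.1423
Rt = 1000 * exp(0.1423) = 1153.0 ohm

1153.0 ohm


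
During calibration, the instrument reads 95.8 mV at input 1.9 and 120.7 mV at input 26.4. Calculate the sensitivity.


Sensitivity = (y2 - y1) / (x2 - x1).
S = (120.7 - 95.8) / (26.4 - 1.9)
S = 24.9 / 24.5
S = 1.0163 mV/unit

1.0163 mV/unit


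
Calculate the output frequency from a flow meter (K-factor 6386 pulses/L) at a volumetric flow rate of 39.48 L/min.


Frequency = K * Q / 60 (converting L/min to L/s).
f = 6386 * 39.48 / 60
f = 252119.28 / 60
f = 4201.99 Hz

4201.99 Hz


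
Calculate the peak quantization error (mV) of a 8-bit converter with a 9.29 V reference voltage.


The maximum quantization error is +/- LSB/2.
LSB = Vref / 2^n = 9.29 / 256 = 0.03628906 V
Max error = LSB / 2 = 0.03628906 / 2 = 0.01814453 V
Max error = 18.1445 mV

18.1445 mV


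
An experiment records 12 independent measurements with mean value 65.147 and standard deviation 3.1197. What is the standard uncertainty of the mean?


The standard uncertainty for Type A evaluation is u = s / sqrt(n).
u = 3.1197 / sqrt(12)
u = 3.1197 / 3.4641
u = 0.9006

0.9006


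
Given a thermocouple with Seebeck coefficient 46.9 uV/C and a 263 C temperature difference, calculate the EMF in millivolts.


The thermocouple output V = sensitivity * dT.
V = 46.9 uV/C * 263 C
V = 12334.7 uV
V = 12.335 mV

12.335 mV


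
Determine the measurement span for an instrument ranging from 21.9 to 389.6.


Span = upper range - lower range.
Span = 389.6 - (21.9)
Span = 367.7

367.7


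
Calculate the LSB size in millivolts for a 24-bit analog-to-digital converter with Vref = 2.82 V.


The resolution (LSB) of an ADC is Vref / 2^n.
LSB = 2.82 / 2^24
LSB = 2.82 / 16777216
LSB = 1.7e-07 V = 0.00016809 mV

0.00016809 mV


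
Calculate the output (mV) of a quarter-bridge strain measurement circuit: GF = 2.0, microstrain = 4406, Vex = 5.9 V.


Quarter bridge output: Vout = (GF * epsilon * Vex) / 4.
Vout = (2.0 * 4406e-6 * 5.9) / 4
Vout = 0.0519908 / 4 V
Vout = 0.0129977 V = 12.9977 mV

12.9977 mV


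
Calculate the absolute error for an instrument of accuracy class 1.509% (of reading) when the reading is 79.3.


Absolute error = (accuracy% / 100) * reading.
Error = (1.509 / 100) * 79.3
Error = 0.01509 * 79.3
Error = 1.1966

1.1966


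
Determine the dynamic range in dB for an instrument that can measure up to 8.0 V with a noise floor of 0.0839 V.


Dynamic range = 20 * log10(Vmax / Vnoise).
DR = 20 * log10(8.0 / 0.0839)
DR = 20 * log10(95.35)
DR = 39.59 dB

39.59 dB


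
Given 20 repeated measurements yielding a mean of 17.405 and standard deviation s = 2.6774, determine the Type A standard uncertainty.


The standard uncertainty for Type A evaluation is u = s / sqrt(n).
u = 2.6774 / sqrt(20)
u = 2.6774 / 4.4721
u = 0.5987

0.5987


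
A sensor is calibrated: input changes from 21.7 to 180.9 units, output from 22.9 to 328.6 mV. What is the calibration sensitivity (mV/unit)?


Sensitivity = (y2 - y1) / (x2 - x1).
S = (328.6 - 22.9) / (180.9 - 21.7)
S = 305.7 / 159.2
S = 1.9202 mV/unit

1.9202 mV/unit


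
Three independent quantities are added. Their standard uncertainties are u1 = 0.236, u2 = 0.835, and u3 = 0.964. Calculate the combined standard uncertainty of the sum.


For a sum of independent quantities, uc = sqrt(u1^2 + u2^2 + u3^2).
uc = sqrt(0.236^2 + 0.835^2 + 0.964^2)
uc = sqrt(0.055696 + 0.697225 + 0.929296)
uc = 1.297

1.297


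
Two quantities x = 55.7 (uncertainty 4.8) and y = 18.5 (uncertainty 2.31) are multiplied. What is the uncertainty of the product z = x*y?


For a product z = x*y, the relative uncertainty is:
uz/z = sqrt((ux/x)^2 + (uy/y)^2)
Relative uncertainties: ux/x = 4.8/55.7 = 0.086176
uy/y = 2.31/18.5 = 0.124865
z = 55.7 * 18.5 = 1030.5
uz = 1030.5 * sqrt(0.086176^2 + 0.124865^2) = 156.335

156.335


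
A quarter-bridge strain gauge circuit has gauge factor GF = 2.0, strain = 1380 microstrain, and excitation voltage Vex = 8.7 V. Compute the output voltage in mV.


Quarter bridge output: Vout = (GF * epsilon * Vex) / 4.
Vout = (2.0 * 1380e-6 * 8.7) / 4
Vout = 0.024012 / 4 V
Vout = 0.006003 V = 6.003 mV

6.003 mV


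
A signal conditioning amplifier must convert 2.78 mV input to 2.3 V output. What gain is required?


Gain = Vout / Vin (converting to same units).
G = 2.3 V / 2.78 mV
G = 2300.0 mV / 2.78 mV
G = 827.34

827.34


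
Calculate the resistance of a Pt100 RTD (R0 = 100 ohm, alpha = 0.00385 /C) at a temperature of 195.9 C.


The RTD equation: Rt = R0 * (1 + alpha * T).
Rt = 100 * (1 + 0.00385 * 195.9)
Rt = 100 * (1 + 0.754215)
Rt = 100 * 1.754215
Rt = 175.422 ohm

175.422 ohm


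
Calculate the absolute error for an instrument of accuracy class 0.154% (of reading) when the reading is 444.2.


Absolute error = (accuracy% / 100) * reading.
Error = (0.154 / 100) * 444.2
Error = 0.00154 * 444.2
Error = 0.6841

0.6841


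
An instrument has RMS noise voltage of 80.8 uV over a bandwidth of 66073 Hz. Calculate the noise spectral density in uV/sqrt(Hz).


Noise spectral density = Vrms / sqrt(BW).
NSD = 80.8 / sqrt(66073)
NSD = 80.8 / 257.0467
NSD = 0.3143 uV/sqrt(Hz)

0.3143 uV/sqrt(Hz)


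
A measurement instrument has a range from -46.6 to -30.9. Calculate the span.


Span = upper range - lower range.
Span = -30.9 - (-46.6)
Span = 15.7

15.7


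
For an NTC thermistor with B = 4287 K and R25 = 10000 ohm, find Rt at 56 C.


NTC thermistor equation: Rt = R25 * exp(B * (1/T - 1/T25)).
T in Kelvin: 329.15 K, T25 = 298.15 K
1/T - 1/T25 = 1/329.15 - 1/298.15 = -0.00031589
B * (1/T - 1/T25) = 4287 * -0.00031589 = -1.3542
Rt = 10000 * exp(-1.3542) = 2581.5 ohm

2581.5 ohm


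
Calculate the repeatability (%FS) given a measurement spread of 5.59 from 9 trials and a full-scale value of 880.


Repeatability = (spread / full scale) * 100%.
R = (5.59 / 880) * 100
R = 0.635 %FS

0.635 %FS


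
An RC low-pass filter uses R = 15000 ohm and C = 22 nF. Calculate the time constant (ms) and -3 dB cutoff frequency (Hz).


Time constant: tau = R * C.
tau = 15000 * 2.20e-08 = 0.00033 s
tau = 0.33 ms
Cutoff frequency: fc = 1 / (2*pi*R*C).
fc = 1 / (2*pi*0.00033) = 482.29 Hz

tau = 0.33 ms, fc = 482.29 Hz


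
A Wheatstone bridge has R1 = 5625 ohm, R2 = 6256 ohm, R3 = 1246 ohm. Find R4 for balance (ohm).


At balance: R1*R4 = R2*R3, so R4 = R2*R3/R1.
R4 = 6256 * 1246 / 5625
R4 = 7794976 / 5625
R4 = 1385.77 ohm

1385.77 ohm


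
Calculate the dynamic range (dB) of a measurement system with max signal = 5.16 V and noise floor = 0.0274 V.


Dynamic range = 20 * log10(Vmax / Vnoise).
DR = 20 * log10(5.16 / 0.0274)
DR = 20 * log10(188.32)
DR = 45.5 dB

45.5 dB


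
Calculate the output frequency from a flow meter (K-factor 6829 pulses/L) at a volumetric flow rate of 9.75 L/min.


Frequency = K * Q / 60 (converting L/min to L/s).
f = 6829 * 9.75 / 60
f = 66582.75 / 60
f = 1109.71 Hz

1109.71 Hz


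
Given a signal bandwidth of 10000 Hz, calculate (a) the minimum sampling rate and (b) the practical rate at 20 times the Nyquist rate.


By Nyquist theorem, fs_min = 2 * fmax.
fs_min = 2 * 10000 = 20000 Hz
Practical rate = 20 * fs_min = 20 * 20000 = 400000 Hz

fs_min = 20000 Hz, fs_practical = 400000 Hz


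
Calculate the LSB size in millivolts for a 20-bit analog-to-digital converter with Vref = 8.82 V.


The resolution (LSB) of an ADC is Vref / 2^n.
LSB = 8.82 / 2^20
LSB = 8.82 / 1048576
LSB = 8.41e-06 V = 0.00841141 mV

0.00841141 mV


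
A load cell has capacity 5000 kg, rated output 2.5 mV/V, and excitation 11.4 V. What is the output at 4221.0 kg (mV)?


Vout = rated_output * Vex * (load / capacity).
Vout = 2.5 * 11.4 * (4221.0 / 5000)
Vout = 2.5 * 11.4 * 0.8442
Vout = 24.06 mV

24.06 mV


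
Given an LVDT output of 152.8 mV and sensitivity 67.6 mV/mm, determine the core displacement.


Displacement = Vout / sensitivity.
d = 152.8 / 67.6
d = 2.26 mm

2.26 mm


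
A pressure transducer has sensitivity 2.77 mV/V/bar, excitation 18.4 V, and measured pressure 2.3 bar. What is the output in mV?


Output = sensitivity * Vex * P.
Vout = 2.77 * 18.4 * 2.3
Vout = 50.968 * 2.3
Vout = 117.23 mV

117.23 mV


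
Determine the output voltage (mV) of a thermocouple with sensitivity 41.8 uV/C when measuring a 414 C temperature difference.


The thermocouple output V = sensitivity * dT.
V = 41.8 uV/C * 414 C
V = 17305.2 uV
V = 17.305 mV

17.305 mV


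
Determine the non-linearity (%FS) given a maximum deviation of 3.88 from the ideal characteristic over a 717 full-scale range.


Linearity error = (max deviation / full scale) * 100%.
Linearity = (3.88 / 717) * 100
Linearity = 0.541 %FS

0.541 %FS


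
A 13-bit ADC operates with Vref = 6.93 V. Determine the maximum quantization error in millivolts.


The maximum quantization error is +/- LSB/2.
LSB = Vref / 2^n = 6.93 / 8192 = 0.00084595 V
Max error = LSB / 2 = 0.00084595 / 2 = 0.00042297 V
Max error = 0.423 mV

0.423 mV


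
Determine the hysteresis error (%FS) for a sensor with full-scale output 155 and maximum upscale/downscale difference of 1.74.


Hysteresis = (max difference / full scale) * 100%.
H = (1.74 / 155) * 100
H = 1.123 %FS

1.123 %FS


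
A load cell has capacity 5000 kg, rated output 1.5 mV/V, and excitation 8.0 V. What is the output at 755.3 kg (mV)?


Vout = rated_output * Vex * (load / capacity).
Vout = 1.5 * 8.0 * (755.3 / 5000)
Vout = 1.5 * 8.0 * 0.15106
Vout = 1.813 mV

1.813 mV


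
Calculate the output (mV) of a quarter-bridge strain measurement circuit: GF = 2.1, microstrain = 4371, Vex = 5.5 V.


Quarter bridge output: Vout = (GF * epsilon * Vex) / 4.
Vout = (2.1 * 4371e-6 * 5.5) / 4
Vout = 0.05048505 / 4 V
Vout = 0.01262126 V = 12.6213 mV

12.6213 mV


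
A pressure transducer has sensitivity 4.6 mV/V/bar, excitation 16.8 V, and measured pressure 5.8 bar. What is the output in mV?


Output = sensitivity * Vex * P.
Vout = 4.6 * 16.8 * 5.8
Vout = 77.28 * 5.8
Vout = 448.22 mV

448.22 mV


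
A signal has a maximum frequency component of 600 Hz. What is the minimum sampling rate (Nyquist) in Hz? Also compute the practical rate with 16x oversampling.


By Nyquist theorem, fs_min = 2 * fmax.
fs_min = 2 * 600 = 1200 Hz
Practical rate = 16 * fs_min = 16 * 1200 = 19200 Hz

fs_min = 1200 Hz, fs_practical = 19200 Hz


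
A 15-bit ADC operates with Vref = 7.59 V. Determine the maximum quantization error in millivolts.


The maximum quantization error is +/- LSB/2.
LSB = Vref / 2^n = 7.59 / 32768 = 0.00023163 V
Max error = LSB / 2 = 0.00023163 / 2 = 0.00011581 V
Max error = 0.1158 mV

0.1158 mV


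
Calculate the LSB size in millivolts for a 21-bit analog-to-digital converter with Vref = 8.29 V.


The resolution (LSB) of an ADC is Vref / 2^n.
LSB = 8.29 / 2^21
LSB = 8.29 / 2097152
LSB = 3.95e-06 V = 0.00395298 mV

0.00395298 mV


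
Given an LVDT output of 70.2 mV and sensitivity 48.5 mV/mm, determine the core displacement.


Displacement = Vout / sensitivity.
d = 70.2 / 48.5
d = 1.447 mm

1.447 mm


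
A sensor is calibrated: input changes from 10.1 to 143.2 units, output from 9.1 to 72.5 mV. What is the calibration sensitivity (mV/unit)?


Sensitivity = (y2 - y1) / (x2 - x1).
S = (72.5 - 9.1) / (143.2 - 10.1)
S = 63.4 / 133.1
S = 0.4763 mV/unit

0.4763 mV/unit


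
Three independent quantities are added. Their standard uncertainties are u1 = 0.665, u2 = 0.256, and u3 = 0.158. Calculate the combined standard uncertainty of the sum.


For a sum of independent quantities, uc = sqrt(u1^2 + u2^2 + u3^2).
uc = sqrt(0.665^2 + 0.256^2 + 0.158^2)
uc = sqrt(0.442225 + 0.065536 + 0.024964)
uc = 0.7299

0.7299


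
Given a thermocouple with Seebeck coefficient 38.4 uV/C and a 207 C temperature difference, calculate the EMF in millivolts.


The thermocouple output V = sensitivity * dT.
V = 38.4 uV/C * 207 C
V = 7948.8 uV
V = 7.949 mV

7.949 mV


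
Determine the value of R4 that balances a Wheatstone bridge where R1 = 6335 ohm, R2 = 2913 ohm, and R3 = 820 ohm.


At balance: R1*R4 = R2*R3, so R4 = R2*R3/R1.
R4 = 2913 * 820 / 6335
R4 = 2388660 / 6335
R4 = 377.06 ohm

377.06 ohm


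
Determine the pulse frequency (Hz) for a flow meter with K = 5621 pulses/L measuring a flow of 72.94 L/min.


Frequency = K * Q / 60 (converting L/min to L/s).
f = 5621 * 72.94 / 60
f = 409995.74 / 60
f = 6833.26 Hz

6833.26 Hz


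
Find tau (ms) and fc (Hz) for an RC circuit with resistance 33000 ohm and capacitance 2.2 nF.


Time constant: tau = R * C.
tau = 33000 * 2.20e-09 = 7.26e-05 s
tau = 0.0726 ms
Cutoff frequency: fc = 1 / (2*pi*R*C).
fc = 1 / (2*pi*7.26e-05) = 2192.22 Hz

tau = 0.0726 ms, fc = 2192.22 Hz


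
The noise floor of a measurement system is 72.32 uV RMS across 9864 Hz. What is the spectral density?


Noise spectral density = Vrms / sqrt(BW).
NSD = 72.32 / sqrt(9864)
NSD = 72.32 / 99.3177
NSD = 0.7282 uV/sqrt(Hz)

0.7282 uV/sqrt(Hz)


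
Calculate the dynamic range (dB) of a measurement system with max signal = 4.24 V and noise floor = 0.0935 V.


Dynamic range = 20 * log10(Vmax / Vnoise).
DR = 20 * log10(4.24 / 0.0935)
DR = 20 * log10(45.35)
DR = 33.13 dB

33.13 dB


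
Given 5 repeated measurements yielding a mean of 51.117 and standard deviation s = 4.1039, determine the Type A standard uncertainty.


The standard uncertainty for Type A evaluation is u = s / sqrt(n).
u = 4.1039 / sqrt(5)
u = 4.1039 / 2.2361
u = 1.8353

1.8353


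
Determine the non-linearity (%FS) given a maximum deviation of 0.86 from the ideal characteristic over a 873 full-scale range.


Linearity error = (max deviation / full scale) * 100%.
Linearity = (0.86 / 873) * 100
Linearity = 0.099 %FS

0.099 %FS


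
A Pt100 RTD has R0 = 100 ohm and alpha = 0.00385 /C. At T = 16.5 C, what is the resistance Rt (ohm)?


The RTD equation: Rt = R0 * (1 + alpha * T).
Rt = 100 * (1 + 0.00385 * 16.5)
Rt = 100 * (1 + 0.063525)
Rt = 100 * 1.063525
Rt = 106.353 ohm

106.353 ohm
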